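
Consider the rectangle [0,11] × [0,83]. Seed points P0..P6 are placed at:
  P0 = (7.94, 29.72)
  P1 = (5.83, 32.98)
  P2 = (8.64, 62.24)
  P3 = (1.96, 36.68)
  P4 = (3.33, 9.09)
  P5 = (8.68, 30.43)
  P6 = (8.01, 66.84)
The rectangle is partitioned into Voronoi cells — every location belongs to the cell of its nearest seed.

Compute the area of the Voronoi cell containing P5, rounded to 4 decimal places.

Area of P5's cell: 17.1979

1. box [0,11]×[0,83]: [(0, 0) (11, 0) (11, 83) (0, 83)]
2. ⊥bis P5·P0 via (8.31,30.075): [(0, 38.7361) (11, 27.2713) (11, 83) (0, 83)]  |A|=549.9589
3. ⊥bis P5·P1 via (7.255,31.705): [(7.0094, 31.4305) (11, 27.2713) (11, 35.8906)]  |A|=17.1979
4. ⊥bis P5·P2 via (8.66,46.335): [(7.0094, 31.4305) (11, 27.2713) (11, 35.8906)]  |A|=17.1979
5. ⊥bis P5·P3 via (5.32,33.555): [(7.0094, 31.4305) (11, 27.2713) (11, 35.8906)]  |A|=17.1979
6. ⊥bis P5·P4 via (6.005,19.76): [(7.0094, 31.4305) (11, 27.2713) (11, 35.8906)]  |A|=17.1979
7. ⊥bis P5·P6 via (8.345,48.635): [(7.0094, 31.4305) (11, 27.2713) (11, 35.8906)]  |A|=17.1979
8. canonical 3-gon: [(7.0094, 31.4305) (11, 27.2713) (11, 35.8906)]
9. shoelace: 17.1979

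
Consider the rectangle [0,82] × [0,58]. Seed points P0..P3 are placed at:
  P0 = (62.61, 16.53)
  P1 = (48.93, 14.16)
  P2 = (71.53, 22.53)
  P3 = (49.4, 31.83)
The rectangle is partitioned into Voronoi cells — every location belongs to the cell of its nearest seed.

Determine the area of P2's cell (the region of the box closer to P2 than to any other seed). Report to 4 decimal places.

Area of P2's cell: 760.3447

1. box [0,82]×[0,58]: [(0, 0) (82, 0) (82, 58) (0, 58)]
2. ⊥bis P2·P0 via (67.07,19.53): [(80.2068, 0) (82, 0) (82, 58) (41.1933, 58)]  |A|=1235.3974
3. ⊥bis P2·P1 via (60.23,18.345): [(50.8734, 43.609) (80.2068, 0) (82, 0) (82, 58) (45.5436, 58)]  |A|=1204.0948
4. ⊥bis P2·P3 via (60.465,27.18): [(61.0261, 28.5152) (80.2068, 0) (82, 0) (82, 58) (73.4169, 58)]  |A|=760.3447
5. canonical 5-gon: [(61.0261, 28.5152) (80.2068, 0) (82, 0) (82, 58) (73.4169, 58)]
6. shoelace: 760.3447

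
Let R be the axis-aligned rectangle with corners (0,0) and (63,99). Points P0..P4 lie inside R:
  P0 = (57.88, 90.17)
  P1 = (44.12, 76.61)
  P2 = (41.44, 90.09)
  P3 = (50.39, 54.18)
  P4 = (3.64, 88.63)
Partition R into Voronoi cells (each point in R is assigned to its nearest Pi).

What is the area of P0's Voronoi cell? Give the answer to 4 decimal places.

Area of P0's cell: 280.5090

1. box [0,63]×[0,99]: [(0, 0) (63, 0) (63, 99) (0, 99)]
2. ⊥bis P0·P1 via (51,83.39): [(63, 71.213) (63, 99) (35.6169, 99)]  |A|=380.4471
3. ⊥bis P0·P2 via (49.66,90.13): [(49.6863, 84.7231) (63, 71.213) (63, 99) (49.6168, 99)]  |A|=280.509
4. ⊥bis P0·P3 via (54.135,72.175): [(49.6863, 84.7231) (63, 71.213) (63, 99) (49.6168, 99)]  |A|=280.509
5. ⊥bis P0·P4 via (30.76,89.4): [(49.6863, 84.7231) (63, 71.213) (63, 99) (49.6168, 99)]  |A|=280.509
6. canonical 4-gon: [(49.6863, 84.7231) (63, 71.213) (63, 99) (49.6168, 99)]
7. shoelace: 280.509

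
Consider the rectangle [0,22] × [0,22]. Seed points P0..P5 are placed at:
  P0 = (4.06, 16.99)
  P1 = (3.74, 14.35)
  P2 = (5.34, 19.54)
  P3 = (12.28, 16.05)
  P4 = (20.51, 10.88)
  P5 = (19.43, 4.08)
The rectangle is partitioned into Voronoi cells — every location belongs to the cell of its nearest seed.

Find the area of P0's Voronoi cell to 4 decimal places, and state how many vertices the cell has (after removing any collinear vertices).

1. box [0,22]×[0,22]: [(0, 0) (22, 0) (22, 22) (0, 22)]
2. ⊥bis P0·P1 via (3.9,15.67): [(0, 16.1427) (22, 13.4761) (22, 22) (0, 22)]  |A|=158.1933
3. ⊥bis P0·P2 via (4.7,18.265): [(0, 20.6242) (0, 16.1427) (11.7702, 14.716)]  |A|=26.374
4. ⊥bis P0·P3 via (8.17,16.52): [(8.1703, 16.523) (0, 20.6242) (0, 16.1427) (8.0157, 15.1711)]  |A|=23.801
5. ⊥bis P0·P4 via (12.285,13.935): [(8.1703, 16.523) (0, 20.6242) (0, 16.1427) (8.0157, 15.1711)]  |A|=23.801
6. ⊥bis P0·P5 via (11.745,10.535): [(8.1703, 16.523) (0, 20.6242) (0, 16.1427) (8.0157, 15.1711)]  |A|=23.801
7. canonical 4-gon: [(8.1703, 16.523) (0, 20.6242) (0, 16.1427) (8.0157, 15.1711)]
8. shoelace: 23.801

Area of P0's cell: 23.8010 (4 vertices)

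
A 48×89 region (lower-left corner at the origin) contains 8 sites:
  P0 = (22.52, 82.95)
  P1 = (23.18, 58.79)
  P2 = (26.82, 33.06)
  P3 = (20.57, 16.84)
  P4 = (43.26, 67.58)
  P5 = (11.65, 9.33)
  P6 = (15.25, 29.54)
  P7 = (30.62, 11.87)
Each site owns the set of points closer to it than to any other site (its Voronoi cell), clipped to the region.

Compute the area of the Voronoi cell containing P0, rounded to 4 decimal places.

1. box [0,48]×[0,89]: [(0, 0) (48, 0) (48, 89) (0, 89)]
2. ⊥bis P0·P1 via (22.85,70.87): [(0, 70.2458) (48, 71.557) (48, 89) (0, 89)]  |A|=868.7321
3. ⊥bis P0·P2 via (24.67,58.005): [(0, 70.2458) (48, 71.557) (48, 89) (0, 89)]  |A|=868.7321
4. ⊥bis P0·P3 via (21.545,49.895): [(0, 70.2458) (48, 71.557) (48, 89) (0, 89)]  |A|=868.7321
5. ⊥bis P0·P4 via (32.89,75.265): [(0, 70.2458) (29.7731, 71.0591) (43.0687, 89) (0, 89)]  |A|=665.531
6. ⊥bis P0·P5 via (17.085,46.14): [(0, 70.2458) (29.7731, 71.0591) (43.0687, 89) (0, 89)]  |A|=665.531
7. ⊥bis P0·P6 via (18.885,56.245): [(0, 70.2458) (29.7731, 71.0591) (43.0687, 89) (0, 89)]  |A|=665.531
8. ⊥bis P0·P7 via (26.57,47.41): [(0, 70.2458) (29.7731, 71.0591) (43.0687, 89) (0, 89)]  |A|=665.531
9. canonical 4-gon: [(0, 70.2458) (29.7731, 71.0591) (43.0687, 89) (0, 89)]
10. shoelace: 665.531

Area of P0's cell: 665.5310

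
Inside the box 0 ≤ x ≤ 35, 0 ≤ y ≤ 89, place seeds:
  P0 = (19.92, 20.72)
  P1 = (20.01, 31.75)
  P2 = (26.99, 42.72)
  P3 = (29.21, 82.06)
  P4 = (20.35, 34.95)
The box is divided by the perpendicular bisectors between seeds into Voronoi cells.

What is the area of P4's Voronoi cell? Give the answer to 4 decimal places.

Area of P4's cell: 371.1487

1. box [0,35]×[0,89]: [(0, 0) (35, 0) (35, 89) (0, 89)]
2. ⊥bis P4·P0 via (20.135,27.835): [(0, 28.4434) (35, 27.3858) (35, 89) (0, 89)]  |A|=2137.9882
3. ⊥bis P4·P1 via (20.18,33.35): [(0, 35.4941) (35, 31.7754) (35, 89) (0, 89)]  |A|=1937.7837
4. ⊥bis P4·P2 via (23.67,38.835): [(0, 59.0626) (0, 35.4941) (31.4953, 32.1478)]  |A|=371.1487
5. ⊥bis P4·P3 via (24.78,58.505): [(0, 59.0626) (0, 35.4941) (31.4953, 32.1478)]  |A|=371.1487
6. canonical 3-gon: [(0, 59.0626) (0, 35.4941) (31.4953, 32.1478)]
7. shoelace: 371.1487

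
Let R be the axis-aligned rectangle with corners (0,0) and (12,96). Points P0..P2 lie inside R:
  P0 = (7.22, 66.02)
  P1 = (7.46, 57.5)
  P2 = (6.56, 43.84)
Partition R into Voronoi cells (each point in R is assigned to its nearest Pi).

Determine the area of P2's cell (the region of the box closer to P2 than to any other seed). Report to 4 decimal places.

Area of P2's cell: 608.8385

1. box [0,12]×[0,96]: [(0, 0) (12, 0) (12, 96) (0, 96)]
2. ⊥bis P2·P0 via (6.89,54.93): [(0, 55.135) (0, 0) (12, 0) (12, 54.7779)]  |A|=659.4778
3. ⊥bis P2·P1 via (7.01,50.67): [(0, 51.1319) (0, 0) (12, 0) (12, 50.3412)]  |A|=608.8385
4. canonical 4-gon: [(0, 51.1319) (0, 0) (12, 0) (12, 50.3412)]
5. shoelace: 608.8385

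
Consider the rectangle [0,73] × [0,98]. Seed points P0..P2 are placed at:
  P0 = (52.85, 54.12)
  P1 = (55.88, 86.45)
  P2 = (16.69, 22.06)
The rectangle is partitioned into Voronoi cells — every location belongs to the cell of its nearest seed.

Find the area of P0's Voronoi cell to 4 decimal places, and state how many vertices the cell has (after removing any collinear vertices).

1. box [0,73]×[0,98]: [(0, 0) (73, 0) (73, 98) (0, 98)]
2. ⊥bis P0·P1 via (54.365,70.285): [(0, 75.3801) (0, 0) (73, 0) (73, 68.5385)]  |A|=5253.0308
3. ⊥bis P0·P2 via (34.77,38.09): [(1.8628, 75.2056) (68.5412, 0) (73, 0) (73, 68.5385)]  |A|=2605.4838
4. canonical 4-gon: [(1.8628, 75.2056) (68.5412, 0) (73, 0) (73, 68.5385)]
5. shoelace: 2605.4838

Area of P0's cell: 2605.4838 (4 vertices)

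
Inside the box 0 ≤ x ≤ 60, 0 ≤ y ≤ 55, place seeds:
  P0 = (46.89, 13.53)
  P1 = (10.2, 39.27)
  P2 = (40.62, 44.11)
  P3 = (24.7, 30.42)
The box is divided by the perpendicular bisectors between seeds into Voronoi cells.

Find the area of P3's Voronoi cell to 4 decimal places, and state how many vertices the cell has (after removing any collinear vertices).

1. box [0,60]×[0,55]: [(0, 0) (60, 0) (60, 55) (0, 55)]
2. ⊥bis P3·P0 via (35.795,21.975): [(0, 0) (19.0686, 0) (60, 53.7754) (60, 55) (0, 55)]  |A|=2199.4499
3. ⊥bis P3·P1 via (17.45,34.845): [(0, 6.2546) (0, 0) (19.0686, 0) (60, 53.7754) (60, 55) (29.7515, 55)]  |A|=1474.3255
4. ⊥bis P3·P2 via (32.66,37.265): [(24.6279, 46.6054) (0, 6.2546) (0, 0) (19.0686, 0) (40.4966, 28.1519)]  |A|=942.4472
5. canonical 5-gon: [(24.6279, 46.6054) (0, 6.2546) (0, 0) (19.0686, 0) (40.4966, 28.1519)]
6. shoelace: 942.4472

Area of P3's cell: 942.4472 (5 vertices)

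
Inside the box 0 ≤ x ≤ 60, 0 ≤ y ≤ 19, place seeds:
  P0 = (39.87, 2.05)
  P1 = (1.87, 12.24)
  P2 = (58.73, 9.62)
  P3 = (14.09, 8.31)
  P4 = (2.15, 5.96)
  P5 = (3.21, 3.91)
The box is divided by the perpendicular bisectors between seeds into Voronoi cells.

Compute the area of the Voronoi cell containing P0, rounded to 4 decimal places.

1. box [0,60]×[0,19]: [(0, 0) (60, 0) (60, 19) (0, 19)]
2. ⊥bis P0·P1 via (20.87,7.145): [(18.954, 0) (60, 0) (60, 19) (24.049, 19)]  |A|=731.4713
3. ⊥bis P0·P2 via (49.3,5.835): [(18.954, 0) (51.642, 0) (44.0159, 19) (24.049, 19)]  |A|=500.2213
4. ⊥bis P0·P3 via (26.98,5.18): [(25.7222, 0) (51.642, 0) (44.0159, 19) (30.3358, 19)]  |A|=376.199
5. ⊥bis P0·P4 via (21.01,4.005): [(25.7222, 0) (51.642, 0) (44.0159, 19) (30.3358, 19)]  |A|=376.199
6. ⊥bis P0·P5 via (21.54,2.98): [(25.7222, 0) (51.642, 0) (44.0159, 19) (30.3358, 19)]  |A|=376.199
7. canonical 4-gon: [(25.7222, 0) (51.642, 0) (44.0159, 19) (30.3358, 19)]
8. shoelace: 376.199

Area of P0's cell: 376.1990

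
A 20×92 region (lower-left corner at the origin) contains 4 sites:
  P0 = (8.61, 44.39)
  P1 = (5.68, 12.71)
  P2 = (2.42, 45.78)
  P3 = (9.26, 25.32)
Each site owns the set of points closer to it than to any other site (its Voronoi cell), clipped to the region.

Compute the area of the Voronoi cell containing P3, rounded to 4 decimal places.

1. box [0,20]×[0,92]: [(0, 0) (20, 0) (20, 92) (0, 92)]
2. ⊥bis P3·P0 via (8.935,34.855): [(0, 34.5505) (0, 0) (20, 0) (20, 35.2321)]  |A|=697.826
3. ⊥bis P3·P1 via (7.47,19.015): [(0, 34.5505) (0, 21.1357) (20, 15.4577) (20, 35.2321)]  |A|=331.8914
4. ⊥bis P3·P2 via (5.84,35.55): [(3.1737, 34.6586) (0, 33.5976) (0, 21.1357) (20, 15.4577) (20, 35.2321)]  |A|=330.3794
5. canonical 5-gon: [(3.1737, 34.6586) (0, 33.5976) (0, 21.1357) (20, 15.4577) (20, 35.2321)]
6. shoelace: 330.3794

Area of P3's cell: 330.3794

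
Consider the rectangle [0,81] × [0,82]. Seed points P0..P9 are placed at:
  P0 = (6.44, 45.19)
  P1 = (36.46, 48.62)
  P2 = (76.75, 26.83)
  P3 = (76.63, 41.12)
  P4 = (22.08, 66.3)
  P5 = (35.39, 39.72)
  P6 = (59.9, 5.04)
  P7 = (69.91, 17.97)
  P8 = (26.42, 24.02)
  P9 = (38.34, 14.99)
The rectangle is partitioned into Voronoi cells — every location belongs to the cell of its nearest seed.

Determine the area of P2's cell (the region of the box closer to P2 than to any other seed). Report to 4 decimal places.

1. box [0,81]×[0,82]: [(0, 0) (81, 0) (81, 82) (0, 82)]
2. ⊥bis P2·P0 via (41.595,36.01): [(32.1917, 0) (81, 0) (81, 82) (53.6043, 82)]  |A|=3124.3611
3. ⊥bis P2·P1 via (56.605,37.725): [(36.2022, 0) (81, 0) (81, 82) (80.5502, 82)]  |A|=1855.1504
4. ⊥bis P2·P3 via (76.69,33.975): [(54.476, 33.7885) (36.2022, 0) (81, 0) (81, 34.0112)]  |A|=1207.8802
5. ⊥bis P2·P4 via (49.415,46.565): [(54.476, 33.7885) (36.2022, 0) (81, 0) (81, 34.0112)]  |A|=1207.8802
6. ⊥bis P2·P5 via (56.07,33.275): [(56.2346, 33.8032) (45.6997, 0) (81, 0) (81, 34.0112)]  |A|=1017.7817
7. ⊥bis P2·P6 via (68.325,15.935): [(56.2346, 33.8032) (54.0953, 26.9387) (81, 6.1335) (81, 34.0112)]  |A|=459.799
8. ⊥bis P2·P7 via (73.33,22.4): [(58.5341, 33.8225) (81, 16.4787) (81, 34.0112)]  |A|=196.9414
9. ⊥bis P2·P8 via (51.585,25.425): [(58.5341, 33.8225) (81, 16.4787) (81, 34.0112)]  |A|=196.9414
10. ⊥bis P2·P9 via (57.545,20.91): [(58.5341, 33.8225) (81, 16.4787) (81, 34.0112)]  |A|=196.9414
11. canonical 3-gon: [(58.5341, 33.8225) (81, 16.4787) (81, 34.0112)]
12. shoelace: 196.9414

Area of P2's cell: 196.9414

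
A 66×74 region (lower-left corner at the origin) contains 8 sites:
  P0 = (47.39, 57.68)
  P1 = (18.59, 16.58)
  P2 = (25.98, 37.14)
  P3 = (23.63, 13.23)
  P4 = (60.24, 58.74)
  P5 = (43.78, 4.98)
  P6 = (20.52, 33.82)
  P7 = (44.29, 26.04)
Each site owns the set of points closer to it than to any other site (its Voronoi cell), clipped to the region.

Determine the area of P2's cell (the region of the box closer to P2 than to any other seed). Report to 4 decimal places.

1. box [0,66]×[0,74]: [(0, 0) (66, 0) (66, 74) (0, 74)]
2. ⊥bis P2·P0 via (36.685,47.41): [(0, 0) (66, 0) (66, 16.8533) (11.1755, 74) (0, 74)]  |A|=3317.4807
3. ⊥bis P2·P1 via (22.285,26.86): [(0, 34.87) (66, 11.1473) (66, 16.8533) (11.1755, 74) (0, 74)]  |A|=1798.9101
4. ⊥bis P2·P3 via (24.805,25.185): [(0, 34.87) (27.7505, 24.8955) (61.4635, 21.582) (11.1755, 74) (0, 74)]  |A|=1617.59
5. ⊥bis P2·P4 via (43.11,47.94): [(0, 34.87) (27.7505, 24.8955) (59.6134, 21.7639) (56.4012, 26.8587) (11.1755, 74) (0, 74)]  |A|=1613.169
6. ⊥bis P2·P5 via (34.88,21.06): [(0, 34.87) (27.7505, 24.8955) (39.6897, 23.7221) (52.5707, 30.8515) (11.1755, 74) (0, 74)]  |A|=1526.1898
7. ⊥bis P2·P6 via (23.25,35.48): [(0, 73.7164) (29.809, 24.6932) (39.6897, 23.7221) (52.5707, 30.8515) (11.1755, 74) (0, 74)]  |A|=939.7439
8. ⊥bis P2·P7 via (35.135,31.59): [(0, 73.7164) (29.809, 24.6932) (30.8896, 24.587) (41.6121, 42.2742) (11.1755, 74) (0, 74)]  |A|=744.6497
9. canonical 6-gon: [(0, 73.7164) (29.809, 24.6932) (30.8896, 24.587) (41.6121, 42.2742) (11.1755, 74) (0, 74)]
10. shoelace: 744.6497

Area of P2's cell: 744.6497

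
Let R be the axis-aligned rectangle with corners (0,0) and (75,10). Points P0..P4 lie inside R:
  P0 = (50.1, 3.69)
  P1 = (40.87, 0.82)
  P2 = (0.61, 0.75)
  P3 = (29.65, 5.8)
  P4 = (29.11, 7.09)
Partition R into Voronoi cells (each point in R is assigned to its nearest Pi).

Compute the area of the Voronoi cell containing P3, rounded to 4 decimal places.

1. box [0,75]×[0,10]: [(0, 0) (75, 0) (75, 10) (0, 10)]
2. ⊥bis P3·P0 via (39.875,4.745): [(0, 0) (39.3854, 0) (40.4172, 10) (0, 10)]  |A|=399.0131
3. ⊥bis P3·P1 via (35.26,3.31): [(0, 0) (33.7909, 0) (38.2294, 10) (0, 10)]  |A|=360.1011
4. ⊥bis P3·P2 via (15.13,3.275): [(15.6995, 0) (33.7909, 0) (38.2294, 10) (13.9605, 10)]  |A|=211.8008
5. ⊥bis P3·P4 via (29.38,6.445): [(15.5831, 0.6695) (15.6995, 0) (33.7909, 0) (38.2294, 10) (37.8725, 10)]  |A|=100.2461
6. canonical 5-gon: [(15.5831, 0.6695) (15.6995, 0) (33.7909, 0) (38.2294, 10) (37.8725, 10)]
7. shoelace: 100.2461

Area of P3's cell: 100.2461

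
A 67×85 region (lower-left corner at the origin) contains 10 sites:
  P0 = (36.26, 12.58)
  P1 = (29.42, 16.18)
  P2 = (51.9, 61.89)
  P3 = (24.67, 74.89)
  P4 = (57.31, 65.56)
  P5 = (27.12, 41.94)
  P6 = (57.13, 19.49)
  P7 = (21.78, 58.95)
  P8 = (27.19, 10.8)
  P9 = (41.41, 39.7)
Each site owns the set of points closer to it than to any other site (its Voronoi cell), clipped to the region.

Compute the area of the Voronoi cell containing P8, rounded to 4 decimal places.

Area of P8's cell: 604.9824

1. box [0,67]×[0,85]: [(0, 0) (67, 0) (67, 85) (0, 85)]
2. ⊥bis P8·P0 via (31.725,11.69): [(0, 0) (34.0192, 0) (17.3378, 85) (0, 85)]  |A|=2182.6721
3. ⊥bis P8·P1 via (28.305,13.49): [(0, 25.2224) (0, 0) (34.0192, 0) (31.6433, 12.1063)]  |A|=604.9824
4. ⊥bis P8·P2 via (39.545,36.345): [(0, 25.2224) (0, 0) (34.0192, 0) (31.6433, 12.1063)]  |A|=604.9824
5. ⊥bis P8·P3 via (25.93,42.845): [(0, 25.2224) (0, 0) (34.0192, 0) (31.6433, 12.1063)]  |A|=604.9824
6. ⊥bis P8·P4 via (42.25,38.18): [(0, 25.2224) (0, 0) (34.0192, 0) (31.6433, 12.1063)]  |A|=604.9824
7. ⊥bis P8·P5 via (27.155,26.37): [(0, 25.2224) (0, 0) (34.0192, 0) (31.6433, 12.1063)]  |A|=604.9824
8. ⊥bis P8·P6 via (42.16,15.145): [(0, 25.2224) (0, 0) (34.0192, 0) (31.6433, 12.1063)]  |A|=604.9824
9. ⊥bis P8·P7 via (24.485,34.875): [(0, 25.2224) (0, 0) (34.0192, 0) (31.6433, 12.1063)]  |A|=604.9824
10. ⊥bis P8·P9 via (34.3,25.25): [(0, 25.2224) (0, 0) (34.0192, 0) (31.6433, 12.1063)]  |A|=604.9824
11. canonical 4-gon: [(0, 25.2224) (0, 0) (34.0192, 0) (31.6433, 12.1063)]
12. shoelace: 604.9824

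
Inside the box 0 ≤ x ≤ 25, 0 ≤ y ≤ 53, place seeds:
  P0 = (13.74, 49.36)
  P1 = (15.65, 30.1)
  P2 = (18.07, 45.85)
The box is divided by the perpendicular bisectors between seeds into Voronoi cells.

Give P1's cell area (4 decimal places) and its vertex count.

1. box [0,25]×[0,53]: [(0, 0) (25, 0) (25, 53) (0, 53)]
2. ⊥bis P1·P0 via (14.695,39.73): [(0, 38.2727) (0, 0) (25, 0) (25, 40.7519)]  |A|=987.8081
3. ⊥bis P1·P2 via (16.86,37.975): [(9.0691, 39.1721) (0, 38.2727) (0, 0) (25, 0) (25, 36.7243)]  |A|=955.7259
4. canonical 5-gon: [(9.0691, 39.1721) (0, 38.2727) (0, 0) (25, 0) (25, 36.7243)]
5. shoelace: 955.7259

Area of P1's cell: 955.7259 (5 vertices)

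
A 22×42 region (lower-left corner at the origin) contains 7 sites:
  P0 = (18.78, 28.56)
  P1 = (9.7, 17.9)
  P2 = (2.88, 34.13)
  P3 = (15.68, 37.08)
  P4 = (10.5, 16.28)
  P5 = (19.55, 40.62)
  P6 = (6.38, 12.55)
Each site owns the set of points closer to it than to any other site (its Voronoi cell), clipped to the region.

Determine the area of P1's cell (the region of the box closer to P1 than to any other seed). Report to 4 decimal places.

Area of P1's cell: 114.9722

1. box [0,22]×[0,42]: [(0, 0) (22, 0) (22, 42) (0, 42)]
2. ⊥bis P1·P0 via (14.24,23.23): [(0, 35.3594) (0, 0) (22, 0) (22, 16.6202)]  |A|=571.775
3. ⊥bis P1·P2 via (6.29,26.015): [(9.4242, 27.332) (0, 23.3719) (0, 0) (22, 0) (22, 16.6202)]  |A|=515.2888
4. ⊥bis P1·P3 via (12.69,27.49): [(9.4242, 27.332) (0, 23.3719) (0, 0) (22, 0) (22, 16.6202)]  |A|=515.2888
5. ⊥bis P1·P4 via (10.1,17.09): [(17.2836, 20.6375) (9.4242, 27.332) (0, 23.3719) (0, 12.1023)]  |A|=144.4969
6. ⊥bis P1·P5 via (14.625,29.26): [(17.2836, 20.6375) (9.4242, 27.332) (0, 23.3719) (0, 12.1023)]  |A|=144.4969
7. ⊥bis P1·P6 via (8.04,15.225): [(7.2793, 15.6971) (17.2836, 20.6375) (9.4242, 27.332) (0, 23.3719) (0, 20.2143)]  |A|=114.9722
8. canonical 5-gon: [(7.2793, 15.6971) (17.2836, 20.6375) (9.4242, 27.332) (0, 23.3719) (0, 20.2143)]
9. shoelace: 114.9722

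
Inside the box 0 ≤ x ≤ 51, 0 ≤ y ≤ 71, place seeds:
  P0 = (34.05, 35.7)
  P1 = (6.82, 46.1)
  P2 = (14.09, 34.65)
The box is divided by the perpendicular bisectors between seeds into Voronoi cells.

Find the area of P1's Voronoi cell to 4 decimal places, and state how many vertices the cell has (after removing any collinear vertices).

Area of P1's cell: 793.4056 (4 vertices)

1. box [0,51]×[0,71]: [(0, 0) (51, 0) (51, 71) (0, 71)]
2. ⊥bis P1·P0 via (20.435,40.9): [(0, 0) (4.814, 0) (31.9311, 71) (0, 71)]  |A|=1304.4524
3. ⊥bis P1·P2 via (10.455,40.375): [(0, 33.7368) (23.3652, 48.5722) (31.9311, 71) (0, 71)]  |A|=793.4056
4. canonical 4-gon: [(0, 33.7368) (23.3652, 48.5722) (31.9311, 71) (0, 71)]
5. shoelace: 793.4056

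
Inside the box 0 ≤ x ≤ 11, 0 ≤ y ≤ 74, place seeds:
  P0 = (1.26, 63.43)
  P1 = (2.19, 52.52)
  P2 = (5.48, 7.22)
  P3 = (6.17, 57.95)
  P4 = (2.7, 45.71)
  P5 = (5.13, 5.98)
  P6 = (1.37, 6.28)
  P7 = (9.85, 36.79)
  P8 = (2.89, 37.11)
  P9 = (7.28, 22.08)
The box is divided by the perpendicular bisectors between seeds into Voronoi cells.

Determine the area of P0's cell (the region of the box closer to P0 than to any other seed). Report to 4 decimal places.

Area of P0's cell: 128.6831

1. box [0,11]×[0,74]: [(0, 0) (11, 0) (11, 74) (0, 74)]
2. ⊥bis P0·P1 via (1.725,57.975): [(0, 57.828) (11, 58.7656) (11, 74) (0, 74)]  |A|=172.7353
3. ⊥bis P0·P2 via (3.37,35.325): [(0, 57.828) (11, 58.7656) (11, 74) (0, 74)]  |A|=172.7353
4. ⊥bis P0·P3 via (3.715,60.69): [(0, 57.828) (0.5754, 57.877) (11, 67.2173) (11, 74) (0, 74)]  |A|=128.6831
5. ⊥bis P0·P4 via (1.98,54.57): [(0, 57.828) (0.5754, 57.877) (11, 67.2173) (11, 74) (0, 74)]  |A|=128.6831
6. ⊥bis P0·P5 via (3.195,34.705): [(0, 57.828) (0.5754, 57.877) (11, 67.2173) (11, 74) (0, 74)]  |A|=128.6831
7. ⊥bis P0·P6 via (1.315,34.855): [(0, 57.828) (0.5754, 57.877) (11, 67.2173) (11, 74) (0, 74)]  |A|=128.6831
8. ⊥bis P0·P7 via (5.555,50.11): [(0, 57.828) (0.5754, 57.877) (11, 67.2173) (11, 74) (0, 74)]  |A|=128.6831
9. ⊥bis P0·P8 via (2.075,50.27): [(0, 57.828) (0.5754, 57.877) (11, 67.2173) (11, 74) (0, 74)]  |A|=128.6831
10. ⊥bis P0·P9 via (4.27,42.755): [(0, 57.828) (0.5754, 57.877) (11, 67.2173) (11, 74) (0, 74)]  |A|=128.6831
11. canonical 5-gon: [(0, 57.828) (0.5754, 57.877) (11, 67.2173) (11, 74) (0, 74)]
12. shoelace: 128.6831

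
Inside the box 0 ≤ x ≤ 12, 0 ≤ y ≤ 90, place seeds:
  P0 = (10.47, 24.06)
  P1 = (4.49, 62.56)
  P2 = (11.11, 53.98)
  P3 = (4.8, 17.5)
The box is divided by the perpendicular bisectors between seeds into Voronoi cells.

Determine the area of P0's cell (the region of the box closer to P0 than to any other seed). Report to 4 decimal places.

1. box [0,12]×[0,90]: [(0, 0) (12, 0) (12, 90) (0, 90)]
2. ⊥bis P0·P1 via (7.48,43.31): [(0, 42.1482) (0, 0) (12, 0) (12, 44.0121)]  |A|=516.9614
3. ⊥bis P0·P2 via (10.79,39.02): [(0, 39.2508) (0, 0) (12, 0) (12, 38.9941)]  |A|=469.4695
4. ⊥bis P0·P3 via (7.635,20.78): [(0, 39.2508) (0, 27.3792) (12, 17.0072) (12, 38.9941)]  |A|=203.1514
5. canonical 4-gon: [(0, 39.2508) (0, 27.3792) (12, 17.0072) (12, 38.9941)]
6. shoelace: 203.1514

Area of P0's cell: 203.1514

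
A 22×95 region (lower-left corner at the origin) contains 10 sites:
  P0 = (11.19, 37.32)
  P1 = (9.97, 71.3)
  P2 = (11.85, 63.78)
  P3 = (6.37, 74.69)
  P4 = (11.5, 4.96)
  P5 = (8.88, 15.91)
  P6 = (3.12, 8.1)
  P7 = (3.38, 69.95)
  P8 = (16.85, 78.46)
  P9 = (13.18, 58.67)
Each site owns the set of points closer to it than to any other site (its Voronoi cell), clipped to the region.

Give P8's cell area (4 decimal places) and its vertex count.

1. box [0,22]×[0,95]: [(0, 0) (22, 0) (22, 95) (0, 95)]
2. ⊥bis P8·P0 via (14.02,57.89): [(0, 59.8189) (22, 56.7921) (22, 95) (0, 95)]  |A|=807.2793
3. ⊥bis P8·P1 via (13.41,74.88): [(0, 87.7656) (22, 66.6259) (22, 95) (0, 95)]  |A|=391.6934
4. ⊥bis P8·P2 via (14.35,71.12): [(0, 87.7656) (18.9555, 69.5514) (22, 68.5144) (22, 95) (0, 95)]  |A|=388.8186
5. ⊥bis P8·P3 via (11.61,76.575): [(11.591, 76.6279) (18.9555, 69.5514) (22, 68.5144) (22, 95) (4.9819, 95)]  |A|=301.1275
6. ⊥bis P8·P4 via (14.175,41.71): [(11.591, 76.6279) (18.9555, 69.5514) (22, 68.5144) (22, 95) (4.9819, 95)]  |A|=301.1275
7. ⊥bis P8·P5 via (12.865,47.185): [(11.591, 76.6279) (18.9555, 69.5514) (22, 68.5144) (22, 95) (4.9819, 95)]  |A|=301.1275
8. ⊥bis P8·P6 via (9.985,43.28): [(11.591, 76.6279) (18.9555, 69.5514) (22, 68.5144) (22, 95) (4.9819, 95)]  |A|=301.1275
9. ⊥bis P8·P7 via (10.115,74.205): [(11.591, 76.6279) (18.9555, 69.5514) (22, 68.5144) (22, 95) (4.9819, 95)]  |A|=301.1275
10. ⊥bis P8·P9 via (15.015,68.565): [(11.591, 76.6279) (18.9555, 69.5514) (22, 68.5144) (22, 95) (4.9819, 95)]  |A|=301.1275
11. canonical 5-gon: [(11.591, 76.6279) (18.9555, 69.5514) (22, 68.5144) (22, 95) (4.9819, 95)]
12. shoelace: 301.1275

Area of P8's cell: 301.1275 (5 vertices)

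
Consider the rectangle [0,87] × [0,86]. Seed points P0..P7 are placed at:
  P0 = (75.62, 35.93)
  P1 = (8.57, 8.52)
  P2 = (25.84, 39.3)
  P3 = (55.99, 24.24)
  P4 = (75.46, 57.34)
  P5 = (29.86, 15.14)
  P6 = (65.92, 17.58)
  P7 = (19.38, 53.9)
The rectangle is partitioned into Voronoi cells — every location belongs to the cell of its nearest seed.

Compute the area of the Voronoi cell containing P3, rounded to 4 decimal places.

1. box [0,87]×[0,86]: [(0, 0) (87, 0) (87, 86) (0, 86)]
2. ⊥bis P3·P0 via (65.805,30.085): [(0, 0) (83.7211, 0) (32.5067, 86) (0, 86)]  |A|=4997.7952
3. ⊥bis P3·P1 via (32.28,16.38): [(37.7101, 0) (83.7211, 0) (32.5067, 86) (9.2006, 86)]  |A|=2980.6378
4. ⊥bis P3·P2 via (40.915,31.77): [(32.658, 15.2396) (37.7101, 0) (83.7211, 0) (51.8111, 53.5838)]  |A|=1475.5246
5. ⊥bis P3·P4 via (65.725,40.79): [(50.0315, 50.0212) (32.658, 15.2396) (37.7101, 0) (83.7211, 0) (56.036, 46.4892)]  |A|=1461.6861
6. ⊥bis P3·P5 via (42.925,19.69): [(50.0315, 50.0212) (39.6205, 29.1785) (49.7822, 0) (83.7211, 0) (56.036, 46.4892)]  |A|=1197.2996
7. ⊥bis P3·P6 via (60.955,20.91): [(50.0315, 50.0212) (39.6205, 29.1785) (48.8076, 2.7984) (66.4181, 29.0555) (56.036, 46.4892)]  |A|=666.8091
8. ⊥bis P3·P7 via (37.685,39.07): [(50.0315, 50.0212) (39.6205, 29.1785) (48.8076, 2.7984) (66.4181, 29.0555) (56.036, 46.4892)]  |A|=666.8091
9. canonical 5-gon: [(50.0315, 50.0212) (39.6205, 29.1785) (48.8076, 2.7984) (66.4181, 29.0555) (56.036, 46.4892)]
10. shoelace: 666.8091

Area of P3's cell: 666.8091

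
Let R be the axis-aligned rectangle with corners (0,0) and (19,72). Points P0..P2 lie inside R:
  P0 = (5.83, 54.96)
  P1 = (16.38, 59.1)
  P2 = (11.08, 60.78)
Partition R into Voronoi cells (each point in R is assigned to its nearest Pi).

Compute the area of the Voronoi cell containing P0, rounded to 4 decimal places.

1. box [0,19]×[0,72]: [(0, 0) (19, 0) (19, 72) (0, 72)]
2. ⊥bis P0·P1 via (11.105,57.03): [(0, 0) (19, 0) (19, 36.9111) (5.2305, 72) (0, 72)]  |A|=1126.422
3. ⊥bis P0·P2 via (8.455,57.87): [(0, 65.4969) (0, 0) (19, 0) (19, 36.9111) (12.0468, 54.63)]  |A|=1041.8242
4. canonical 5-gon: [(0, 65.4969) (0, 0) (19, 0) (19, 36.9111) (12.0468, 54.63)]
5. shoelace: 1041.8242

Area of P0's cell: 1041.8242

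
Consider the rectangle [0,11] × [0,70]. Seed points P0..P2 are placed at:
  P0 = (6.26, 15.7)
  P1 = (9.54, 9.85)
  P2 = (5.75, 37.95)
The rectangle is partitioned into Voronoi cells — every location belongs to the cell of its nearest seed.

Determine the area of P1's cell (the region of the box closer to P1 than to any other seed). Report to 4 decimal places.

Area of P1's cell: 125.7229

1. box [0,11]×[0,70]: [(0, 0) (11, 0) (11, 70) (0, 70)]
2. ⊥bis P1·P0 via (7.9,12.775): [(0, 8.3456) (0, 0) (11, 0) (11, 14.5131)]  |A|=125.7229
3. ⊥bis P1·P2 via (7.645,23.9): [(0, 8.3456) (0, 0) (11, 0) (11, 14.5131)]  |A|=125.7229
4. canonical 4-gon: [(0, 8.3456) (0, 0) (11, 0) (11, 14.5131)]
5. shoelace: 125.7229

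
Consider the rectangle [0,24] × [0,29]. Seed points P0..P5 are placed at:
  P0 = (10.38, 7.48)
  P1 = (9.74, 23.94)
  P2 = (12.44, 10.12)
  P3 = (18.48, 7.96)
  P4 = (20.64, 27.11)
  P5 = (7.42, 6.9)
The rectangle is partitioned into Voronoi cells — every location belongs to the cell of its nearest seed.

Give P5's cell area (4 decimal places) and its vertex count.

1. box [0,24]×[0,29]: [(0, 0) (24, 0) (24, 29) (0, 29)]
2. ⊥bis P5·P0 via (8.9,7.19): [(0, 0) (10.3089, 0) (4.6264, 29) (0, 29)]  |A|=216.5614
3. ⊥bis P5·P1 via (8.58,15.42): [(0, 16.5882) (0, 0) (10.3089, 0) (7.2519, 15.6008)]  |A|=140.5614
4. ⊥bis P5·P2 via (9.93,8.51): [(5.2027, 15.8798) (0, 16.5882) (0, 0) (10.3089, 0) (8.0745, 11.4027)]  |A|=136.3748
5. ⊥bis P5·P3 via (12.95,7.43): [(5.2027, 15.8798) (0, 16.5882) (0, 0) (10.3089, 0) (8.0745, 11.4027)]  |A|=136.3748
6. ⊥bis P5·P4 via (14.03,17.005): [(5.2027, 15.8798) (0, 16.5882) (0, 0) (10.3089, 0) (8.0745, 11.4027)]  |A|=136.3748
7. canonical 5-gon: [(5.2027, 15.8798) (0, 16.5882) (0, 0) (10.3089, 0) (8.0745, 11.4027)]
8. shoelace: 136.3748

Area of P5's cell: 136.3748 (5 vertices)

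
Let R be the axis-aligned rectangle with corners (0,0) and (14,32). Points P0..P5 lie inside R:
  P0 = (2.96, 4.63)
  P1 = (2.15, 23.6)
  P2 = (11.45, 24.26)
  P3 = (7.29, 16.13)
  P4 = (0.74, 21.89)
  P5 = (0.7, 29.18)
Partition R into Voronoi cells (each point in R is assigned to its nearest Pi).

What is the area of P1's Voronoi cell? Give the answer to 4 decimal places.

Area of P1's cell: 36.0447

1. box [0,14]×[0,32]: [(0, 0) (14, 0) (14, 32) (0, 32)]
2. ⊥bis P1·P0 via (2.555,14.115): [(0, 14.0059) (14, 14.6037) (14, 32) (0, 32)]  |A|=247.7328
3. ⊥bis P1·P2 via (6.8,23.93): [(0, 14.0059) (7.4816, 14.3254) (6.2273, 32) (0, 32)]  |A|=122.345
4. ⊥bis P1·P3 via (4.72,19.865): [(0, 16.6172) (6.9782, 21.4188) (6.2273, 32) (0, 32)]  |A|=86.6181
5. ⊥bis P1·P4 via (1.445,22.745): [(0, 23.9365) (4.8387, 19.9467) (6.9782, 21.4188) (6.2273, 32) (0, 32)]  |A|=68.9102
6. ⊥bis P1·P5 via (1.425,26.39): [(0, 26.0197) (0, 23.9365) (4.8387, 19.9467) (6.9782, 21.4188) (6.5313, 27.7169)]  |A|=36.0447
7. canonical 5-gon: [(0, 26.0197) (0, 23.9365) (4.8387, 19.9467) (6.9782, 21.4188) (6.5313, 27.7169)]
8. shoelace: 36.0447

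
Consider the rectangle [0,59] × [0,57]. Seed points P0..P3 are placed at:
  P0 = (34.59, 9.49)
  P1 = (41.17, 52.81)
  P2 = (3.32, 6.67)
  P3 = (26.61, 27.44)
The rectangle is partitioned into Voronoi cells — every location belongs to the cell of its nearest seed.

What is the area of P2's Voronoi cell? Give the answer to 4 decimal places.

Area of P2's cell: 441.8408

1. box [0,59]×[0,57]: [(0, 0) (59, 0) (59, 57) (0, 57)]
2. ⊥bis P2·P0 via (18.955,8.08): [(0, 0) (19.6837, 0) (14.5433, 57) (0, 57)]  |A|=975.4682
3. ⊥bis P2·P1 via (22.245,29.74): [(0, 47.9882) (0, 0) (19.6837, 0) (16.5828, 34.3849)]  |A|=736.2993
4. ⊥bis P2·P3 via (14.965,17.055): [(0, 33.8357) (0, 0) (19.6837, 0) (18.5034, 13.0873)]  |A|=441.8408
5. canonical 4-gon: [(0, 33.8357) (0, 0) (19.6837, 0) (18.5034, 13.0873)]
6. shoelace: 441.8408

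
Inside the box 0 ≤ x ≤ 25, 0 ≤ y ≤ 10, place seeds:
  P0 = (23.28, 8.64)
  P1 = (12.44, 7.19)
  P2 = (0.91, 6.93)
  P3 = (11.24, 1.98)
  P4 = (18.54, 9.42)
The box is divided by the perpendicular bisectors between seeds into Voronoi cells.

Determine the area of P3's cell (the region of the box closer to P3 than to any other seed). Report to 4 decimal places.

Area of P3's cell: 61.5560

1. box [0,25]×[0,10]: [(0, 0) (25, 0) (25, 10) (0, 10)]
2. ⊥bis P3·P0 via (17.26,5.31): [(0, 0) (20.1973, 0) (14.6657, 10) (0, 10)]  |A|=174.3148
3. ⊥bis P3·P1 via (11.84,4.585): [(0, 7.3121) (0, 0) (20.1973, 0) (18.511, 3.0485)]  |A|=98.4624
4. ⊥bis P3·P2 via (6.075,4.455): [(6.7041, 5.7679) (3.9402, 0) (20.1973, 0) (18.511, 3.0485)]  |A|=62.5884
5. ⊥bis P3·P4 via (14.89,5.7): [(17.3106, 3.325) (6.7041, 5.7679) (3.9402, 0) (20.1973, 0) (19.6013, 1.0773)]  |A|=61.556
6. canonical 5-gon: [(17.3106, 3.325) (6.7041, 5.7679) (3.9402, 0) (20.1973, 0) (19.6013, 1.0773)]
7. shoelace: 61.556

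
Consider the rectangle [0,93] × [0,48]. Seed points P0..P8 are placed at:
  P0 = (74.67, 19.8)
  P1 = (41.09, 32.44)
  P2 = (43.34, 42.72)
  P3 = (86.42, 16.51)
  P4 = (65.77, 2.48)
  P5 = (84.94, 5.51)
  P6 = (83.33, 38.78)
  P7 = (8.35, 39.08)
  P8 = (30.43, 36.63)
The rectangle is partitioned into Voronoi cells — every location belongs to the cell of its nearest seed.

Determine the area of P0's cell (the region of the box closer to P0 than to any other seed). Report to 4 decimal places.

Area of P0's cell: 471.6072

1. box [0,93]×[0,48]: [(0, 0) (93, 0) (93, 48) (0, 48)]
2. ⊥bis P0·P1 via (57.88,26.12): [(48.0481, 0) (93, 0) (93, 48) (66.1159, 48)]  |A|=1724.0639
3. ⊥bis P0·P2 via (59.005,31.26): [(60.673, 33.5401) (48.0481, 0) (93, 0) (93, 48) (71.2514, 48)]  |A|=1686.9346
4. ⊥bis P0·P3 via (80.545,18.155): [(60.673, 33.5401) (48.0481, 0) (75.4616, 0) (88.9016, 48) (71.2514, 48)]  |A|=1167.6514
5. ⊥bis P0·P4 via (70.22,11.14): [(60.673, 33.5401) (55.1552, 18.8812) (77.5292, 7.3841) (88.9016, 48) (71.2514, 48)]  |A|=814.36
6. ⊥bis P0·P5 via (79.805,12.655): [(60.673, 33.5401) (55.1552, 18.8812) (74.5798, 8.8997) (78.8035, 11.9352) (88.9016, 48) (71.2514, 48)]  |A|=806.6829
7. ⊥bis P0·P6 via (79,29.29): [(62.9284, 36.623) (60.673, 33.5401) (55.1552, 18.8812) (74.5798, 8.8997) (78.8035, 11.9352) (83.1346, 27.4035)]  |A|=471.6072
8. ⊥bis P0·P7 via (41.51,29.44): [(62.9284, 36.623) (60.673, 33.5401) (55.1552, 18.8812) (74.5798, 8.8997) (78.8035, 11.9352) (83.1346, 27.4035)]  |A|=471.6072
9. ⊥bis P0·P8 via (52.55,28.215): [(62.9284, 36.623) (60.673, 33.5401) (55.1552, 18.8812) (74.5798, 8.8997) (78.8035, 11.9352) (83.1346, 27.4035)]  |A|=471.6072
10. canonical 6-gon: [(62.9284, 36.623) (60.673, 33.5401) (55.1552, 18.8812) (74.5798, 8.8997) (78.8035, 11.9352) (83.1346, 27.4035)]
11. shoelace: 471.6072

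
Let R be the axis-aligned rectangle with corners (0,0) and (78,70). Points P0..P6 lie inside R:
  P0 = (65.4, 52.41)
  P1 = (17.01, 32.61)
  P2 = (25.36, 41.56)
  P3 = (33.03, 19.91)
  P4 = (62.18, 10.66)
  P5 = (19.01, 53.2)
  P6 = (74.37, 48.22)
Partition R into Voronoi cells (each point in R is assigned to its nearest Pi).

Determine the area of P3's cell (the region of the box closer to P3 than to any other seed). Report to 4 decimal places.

Area of P3's cell: 1043.2434

1. box [0,78]×[0,70]: [(0, 0) (78, 0) (78, 70) (0, 70)]
2. ⊥bis P3·P0 via (49.215,36.16): [(0, 0) (78, 0) (78, 7.4901) (15.2391, 70) (0, 70)]  |A|=3498.4124
3. ⊥bis P3·P1 via (25.02,26.26): [(4.2021, 0) (78, 0) (78, 7.4901) (40.0807, 45.2578)]  |A|=1811.9745
4. ⊥bis P3·P2 via (29.195,30.735): [(28.3226, 30.4259) (4.2021, 0) (78, 0) (78, 7.4901) (47.98, 37.39)]  |A|=1707.1383
5. ⊥bis P3·P4 via (47.605,15.285): [(28.3226, 30.4259) (4.2021, 0) (42.7547, 0) (53.025, 32.3653) (47.98, 37.39)]  |A|=1043.2434
6. ⊥bis P3·P5 via (26.02,36.555): [(28.3226, 30.4259) (4.2021, 0) (42.7547, 0) (53.025, 32.3653) (47.98, 37.39)]  |A|=1043.2434
7. ⊥bis P3·P6 via (53.7,34.065): [(28.3226, 30.4259) (4.2021, 0) (42.7547, 0) (53.025, 32.3653) (47.98, 37.39)]  |A|=1043.2434
8. canonical 5-gon: [(28.3226, 30.4259) (4.2021, 0) (42.7547, 0) (53.025, 32.3653) (47.98, 37.39)]
9. shoelace: 1043.2434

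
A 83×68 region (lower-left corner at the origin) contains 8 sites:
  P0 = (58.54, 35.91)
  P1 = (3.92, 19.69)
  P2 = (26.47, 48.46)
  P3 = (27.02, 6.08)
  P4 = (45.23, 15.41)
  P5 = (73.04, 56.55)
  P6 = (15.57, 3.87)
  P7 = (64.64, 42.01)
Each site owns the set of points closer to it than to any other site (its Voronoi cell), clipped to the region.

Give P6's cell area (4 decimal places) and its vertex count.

1. box [0,83]×[0,68]: [(0, 0) (83, 0) (83, 68) (0, 68)]
2. ⊥bis P6·P0 via (37.055,19.89): [(0, 0) (51.8857, 0) (1.1824, 68) (0, 68)]  |A|=1804.3167
3. ⊥bis P6·P1 via (9.745,11.78): [(0, 4.6037) (0, 0) (51.8857, 0) (31.2783, 27.6373)]  |A|=788.9891
4. ⊥bis P6·P2 via (21.02,26.165): [(27.2207, 24.6493) (0, 4.6037) (0, 0) (51.8857, 0) (34.9074, 22.7702)]  |A|=773.6926
5. ⊥bis P6·P3 via (21.295,4.975): [(18.7076, 18.3802) (0, 4.6037) (0, 0) (22.2552, 0)]  |A|=247.5895
6. ⊥bis P6·P4 via (30.4,9.64): [(18.7076, 18.3802) (0, 4.6037) (0, 0) (22.2552, 0)]  |A|=247.5895
7. ⊥bis P6·P5 via (44.305,30.21): [(18.7076, 18.3802) (0, 4.6037) (0, 0) (22.2552, 0)]  |A|=247.5895
8. ⊥bis P6·P7 via (40.105,22.94): [(18.7076, 18.3802) (0, 4.6037) (0, 0) (22.2552, 0)]  |A|=247.5895
9. canonical 4-gon: [(18.7076, 18.3802) (0, 4.6037) (0, 0) (22.2552, 0)]
10. shoelace: 247.5895

Area of P6's cell: 247.5895 (4 vertices)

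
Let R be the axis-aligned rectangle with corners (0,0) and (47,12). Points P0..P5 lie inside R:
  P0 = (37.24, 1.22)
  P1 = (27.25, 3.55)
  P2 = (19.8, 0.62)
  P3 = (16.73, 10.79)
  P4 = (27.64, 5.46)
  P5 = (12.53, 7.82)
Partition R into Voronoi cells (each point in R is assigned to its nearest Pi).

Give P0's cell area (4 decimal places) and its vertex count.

1. box [0,47]×[0,12]: [(0, 0) (47, 0) (47, 12) (0, 12)]
2. ⊥bis P0·P1 via (32.245,2.385): [(31.6887, 0) (47, 0) (47, 12) (34.4875, 12)]  |A|=166.9423
3. ⊥bis P0·P2 via (28.52,0.92): [(31.6887, 0) (47, 0) (47, 12) (34.4875, 12)]  |A|=166.9423
4. ⊥bis P0·P3 via (26.985,6.005): [(31.6887, 0) (47, 0) (47, 12) (34.4875, 12)]  |A|=166.9423
5. ⊥bis P0·P4 via (32.44,3.34): [(32.4988, 3.4731) (31.6887, 0) (47, 0) (47, 12) (36.2648, 12)]  |A|=159.3649
6. ⊥bis P0·P5 via (24.885,4.52): [(32.4988, 3.4731) (31.6887, 0) (47, 0) (47, 12) (36.2648, 12)]  |A|=159.3649
7. canonical 5-gon: [(32.4988, 3.4731) (31.6887, 0) (47, 0) (47, 12) (36.2648, 12)]
8. shoelace: 159.3649

Area of P0's cell: 159.3649 (5 vertices)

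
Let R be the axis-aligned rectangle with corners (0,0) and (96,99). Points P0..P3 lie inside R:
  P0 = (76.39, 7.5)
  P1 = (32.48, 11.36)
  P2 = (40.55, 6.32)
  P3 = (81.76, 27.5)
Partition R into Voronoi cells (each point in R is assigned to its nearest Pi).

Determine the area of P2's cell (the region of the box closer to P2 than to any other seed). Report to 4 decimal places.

1. box [0,96]×[0,99]: [(0, 0) (96, 0) (96, 99) (0, 99)]
2. ⊥bis P2·P0 via (58.47,6.91): [(0, 0) (58.6975, 0) (55.438, 99) (0, 99)]  |A|=5649.7085
3. ⊥bis P2·P1 via (36.515,8.84): [(30.9941, 0) (58.6975, 0) (57.3102, 42.137)]  |A|=583.6697
4. ⊥bis P2·P3 via (61.155,16.91): [(52.3069, 34.1258) (30.9941, 0) (58.6975, 0) (57.9344, 23.1762)]  |A|=533.7358
5. canonical 4-gon: [(52.3069, 34.1258) (30.9941, 0) (58.6975, 0) (57.9344, 23.1762)]
6. shoelace: 533.7358

Area of P2's cell: 533.7358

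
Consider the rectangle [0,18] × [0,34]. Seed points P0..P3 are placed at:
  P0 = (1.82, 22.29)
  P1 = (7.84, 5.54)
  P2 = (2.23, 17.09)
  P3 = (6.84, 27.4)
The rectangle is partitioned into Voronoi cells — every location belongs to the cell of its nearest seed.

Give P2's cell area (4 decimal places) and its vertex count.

1. box [0,18]×[0,34]: [(0, 0) (18, 0) (18, 34) (0, 34)]
2. ⊥bis P2·P0 via (2.025,19.69): [(0, 19.5303) (0, 0) (18, 0) (18, 20.9496)]  |A|=364.3191
3. ⊥bis P2·P1 via (5.035,11.315): [(0, 19.5303) (0, 8.8694) (18, 17.6123) (18, 20.9496)]  |A|=125.9837
4. ⊥bis P2·P3 via (4.535,22.245): [(9.0163, 20.2412) (0, 19.5303) (0, 8.8694) (16.5121, 16.8896)]  |A|=105.791
5. canonical 4-gon: [(9.0163, 20.2412) (0, 19.5303) (0, 8.8694) (16.5121, 16.8896)]
6. shoelace: 105.791

Area of P2's cell: 105.7910 (4 vertices)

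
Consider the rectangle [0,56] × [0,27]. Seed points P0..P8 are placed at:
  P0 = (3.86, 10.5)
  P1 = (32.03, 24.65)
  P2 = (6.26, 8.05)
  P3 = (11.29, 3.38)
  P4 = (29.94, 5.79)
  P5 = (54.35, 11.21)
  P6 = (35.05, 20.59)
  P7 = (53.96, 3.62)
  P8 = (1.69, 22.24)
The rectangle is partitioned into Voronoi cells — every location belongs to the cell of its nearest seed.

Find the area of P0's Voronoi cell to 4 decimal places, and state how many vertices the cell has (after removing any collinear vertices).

1. box [0,56]×[0,27]: [(0, 0) (56, 0) (56, 27) (0, 27)]
2. ⊥bis P0·P1 via (17.945,17.575): [(0, 0) (26.7731, 0) (13.2108, 27) (0, 27)]  |A|=539.7814
3. ⊥bis P0·P2 via (5.06,9.275): [(0, 4.3183) (16.49, 20.4717) (13.2108, 27) (0, 27)]  |A|=230.1324
4. ⊥bis P0·P3 via (7.575,6.94): [(0, 4.3183) (16.49, 20.4717) (13.2108, 27) (0, 27)]  |A|=230.1324
5. ⊥bis P0·P4 via (16.9,8.145): [(0, 4.3183) (16.49, 20.4717) (13.2108, 27) (0, 27)]  |A|=230.1324
6. ⊥bis P0·P5 via (29.105,10.855): [(0, 4.3183) (16.49, 20.4717) (13.2108, 27) (0, 27)]  |A|=230.1324
7. ⊥bis P0·P6 via (19.455,15.545): [(0, 4.3183) (16.49, 20.4717) (13.2108, 27) (0, 27)]  |A|=230.1324
8. ⊥bis P0·P7 via (28.91,7.06): [(0, 4.3183) (16.49, 20.4717) (13.2108, 27) (0, 27)]  |A|=230.1324
9. ⊥bis P0·P8 via (2.775,16.37): [(0, 15.8571) (0, 4.3183) (14.5187, 18.5407)]  |A|=83.7644
10. canonical 3-gon: [(0, 15.8571) (0, 4.3183) (14.5187, 18.5407)]
11. shoelace: 83.7644

Area of P0's cell: 83.7644 (3 vertices)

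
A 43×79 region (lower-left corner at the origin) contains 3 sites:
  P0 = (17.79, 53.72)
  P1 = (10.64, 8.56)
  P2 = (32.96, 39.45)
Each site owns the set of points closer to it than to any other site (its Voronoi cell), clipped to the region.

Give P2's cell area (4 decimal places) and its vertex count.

Area of P2's cell: 898.1457 (3 vertices)

1. box [0,43]×[0,79]: [(0, 0) (43, 0) (43, 79) (0, 79)]
2. ⊥bis P2·P0 via (25.375,46.585): [(0, 19.6096) (0, 0) (43, 0) (43, 65.3216)]  |A|=1826.0211
3. ⊥bis P2·P1 via (21.8,24.005): [(11.283, 31.6042) (43, 8.6866) (43, 65.3216)]  |A|=898.1457
4. canonical 3-gon: [(11.283, 31.6042) (43, 8.6866) (43, 65.3216)]
5. shoelace: 898.1457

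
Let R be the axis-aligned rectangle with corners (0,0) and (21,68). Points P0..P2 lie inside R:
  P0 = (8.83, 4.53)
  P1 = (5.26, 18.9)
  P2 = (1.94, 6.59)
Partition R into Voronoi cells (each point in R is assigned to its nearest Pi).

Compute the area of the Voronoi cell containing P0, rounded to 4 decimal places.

1. box [0,21]×[0,68]: [(0, 0) (21, 0) (21, 68) (0, 68)]
2. ⊥bis P0·P1 via (7.045,11.715): [(0, 9.9648) (0, 0) (21, 0) (21, 15.1819)]  |A|=264.0401
3. ⊥bis P0·P2 via (5.385,5.56): [(7.2397, 11.7634) (3.7226, 0) (21, 0) (21, 15.1819)]  |A|=206.0736
4. canonical 4-gon: [(7.2397, 11.7634) (3.7226, 0) (21, 0) (21, 15.1819)]
5. shoelace: 206.0736

Area of P0's cell: 206.0736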